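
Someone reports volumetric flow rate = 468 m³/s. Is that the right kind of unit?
Yes

volumetric flow rate has SI base units: m^3 / s
m³/s reduces to the same SI base units, so it is a valid unit for volumetric flow rate.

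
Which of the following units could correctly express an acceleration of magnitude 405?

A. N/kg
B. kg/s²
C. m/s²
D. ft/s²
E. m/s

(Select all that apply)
A, C, D

acceleration has SI base units: m / s^2

Checking each option against m / s^2:
  A. N/kg: ✓ matches
  B. kg/s²: ✗ does not match
  C. m/s²: ✓ matches
  D. ft/s²: ✓ matches
  E. m/s: ✗ does not match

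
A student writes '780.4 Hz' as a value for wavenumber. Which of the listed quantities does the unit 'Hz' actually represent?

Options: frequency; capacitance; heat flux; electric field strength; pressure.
frequency

wavenumber should have units dimensionally equivalent to 1 / m (e.g. 1/m).
The given unit 'Hz' reduces to 1 / s. Of the listed options, that is the dimensionality of frequency.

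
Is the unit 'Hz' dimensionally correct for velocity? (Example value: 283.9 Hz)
No

velocity has SI base units: m / s
Hz does NOT reduce to m / s; a valid unit for velocity would be e.g. m/s.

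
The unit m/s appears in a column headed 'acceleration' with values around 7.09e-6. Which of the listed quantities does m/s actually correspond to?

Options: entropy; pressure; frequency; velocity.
velocity

acceleration should have units dimensionally equivalent to m / s^2 (e.g. m/s²).
The given unit 'm/s' reduces to m / s. Of the listed options, that is the dimensionality of velocity.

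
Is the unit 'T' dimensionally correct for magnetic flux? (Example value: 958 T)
No

magnetic flux has SI base units: kg * m^2 / (A * s^2)
T does NOT reduce to kg * m^2 / (A * s^2); a valid unit for magnetic flux would be e.g. Wb.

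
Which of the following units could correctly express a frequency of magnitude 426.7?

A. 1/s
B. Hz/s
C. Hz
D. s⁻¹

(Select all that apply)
A, C, D

frequency has SI base units: 1 / s

Checking each option against 1 / s:
  A. 1/s: ✓ matches
  B. Hz/s: ✗ does not match
  C. Hz: ✓ matches
  D. s⁻¹: ✓ matches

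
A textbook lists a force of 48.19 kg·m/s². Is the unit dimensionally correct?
Yes

force has SI base units: kg * m / s^2
kg·m/s² reduces to the same SI base units, so it is a valid unit for force.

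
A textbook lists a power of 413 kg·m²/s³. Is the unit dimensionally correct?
Yes

power has SI base units: kg * m^2 / s^3
kg·m²/s³ reduces to the same SI base units, so it is a valid unit for power.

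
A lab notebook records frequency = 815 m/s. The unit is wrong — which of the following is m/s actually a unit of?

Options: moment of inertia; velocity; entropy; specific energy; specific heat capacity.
velocity

frequency should have units dimensionally equivalent to 1 / s (e.g. Hz).
The given unit 'm/s' reduces to m / s. Of the listed options, that is the dimensionality of velocity.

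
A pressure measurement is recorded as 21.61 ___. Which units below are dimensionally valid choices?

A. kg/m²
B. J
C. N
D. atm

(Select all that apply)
D

pressure has SI base units: kg / (m * s^2)

Checking each option against kg / (m * s^2):
  A. kg/m²: ✗ does not match
  B. J: ✗ does not match
  C. N: ✗ does not match
  D. atm: ✓ matches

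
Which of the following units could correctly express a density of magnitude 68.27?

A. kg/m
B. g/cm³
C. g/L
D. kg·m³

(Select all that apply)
B, C

density has SI base units: kg / m^3

Checking each option against kg / m^3:
  A. kg/m: ✗ does not match
  B. g/cm³: ✓ matches
  C. g/L: ✓ matches
  D. kg·m³: ✗ does not match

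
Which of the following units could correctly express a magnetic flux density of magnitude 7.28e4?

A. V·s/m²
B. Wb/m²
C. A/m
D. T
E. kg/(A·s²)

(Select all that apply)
A, B, D, E

magnetic flux density has SI base units: kg / (A * s^2)

Checking each option against kg / (A * s^2):
  A. V·s/m²: ✓ matches
  B. Wb/m²: ✓ matches
  C. A/m: ✗ does not match
  D. T: ✓ matches
  E. kg/(A·s²): ✓ matches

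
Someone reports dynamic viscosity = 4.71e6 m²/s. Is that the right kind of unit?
No

dynamic viscosity has SI base units: kg / (m * s)
m²/s does NOT reduce to kg / (m * s); a valid unit for dynamic viscosity would be e.g. Pa·s.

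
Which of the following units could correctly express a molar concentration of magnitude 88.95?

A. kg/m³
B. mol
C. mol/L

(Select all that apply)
C

molar concentration has SI base units: mol / m^3

Checking each option against mol / m^3:
  A. kg/m³: ✗ does not match
  B. mol: ✗ does not match
  C. mol/L: ✓ matches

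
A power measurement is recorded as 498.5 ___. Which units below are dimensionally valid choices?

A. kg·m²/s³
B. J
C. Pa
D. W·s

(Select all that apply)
A

power has SI base units: kg * m^2 / s^3

Checking each option against kg * m^2 / s^3:
  A. kg·m²/s³: ✓ matches
  B. J: ✗ does not match
  C. Pa: ✗ does not match
  D. W·s: ✗ does not match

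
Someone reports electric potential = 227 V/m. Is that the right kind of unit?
No

electric potential has SI base units: kg * m^2 / (A * s^3)
V/m does NOT reduce to kg * m^2 / (A * s^3); a valid unit for electric potential would be e.g. V.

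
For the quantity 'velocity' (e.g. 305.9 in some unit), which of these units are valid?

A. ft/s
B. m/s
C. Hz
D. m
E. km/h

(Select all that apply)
A, B, E

velocity has SI base units: m / s

Checking each option against m / s:
  A. ft/s: ✓ matches
  B. m/s: ✓ matches
  C. Hz: ✗ does not match
  D. m: ✗ does not match
  E. km/h: ✓ matches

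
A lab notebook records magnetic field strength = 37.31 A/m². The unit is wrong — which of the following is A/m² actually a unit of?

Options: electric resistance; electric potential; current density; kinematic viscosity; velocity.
current density

magnetic field strength should have units dimensionally equivalent to A / m (e.g. A/m).
The given unit 'A/m²' reduces to A / m^2. Of the listed options, that is the dimensionality of current density.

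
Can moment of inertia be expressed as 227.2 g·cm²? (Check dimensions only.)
Yes

moment of inertia has SI base units: kg * m^2
g·cm² reduces to the same SI base units, so it is a valid unit for moment of inertia.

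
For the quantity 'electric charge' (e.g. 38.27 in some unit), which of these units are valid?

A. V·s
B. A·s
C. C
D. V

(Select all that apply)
B, C

electric charge has SI base units: A * s

Checking each option against A * s:
  A. V·s: ✗ does not match
  B. A·s: ✓ matches
  C. C: ✓ matches
  D. V: ✗ does not match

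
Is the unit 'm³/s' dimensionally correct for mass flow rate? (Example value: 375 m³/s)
No

mass flow rate has SI base units: kg / s
m³/s does NOT reduce to kg / s; a valid unit for mass flow rate would be e.g. kg/s.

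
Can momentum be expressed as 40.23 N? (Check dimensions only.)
No

momentum has SI base units: kg * m / s
N does NOT reduce to kg * m / s; a valid unit for momentum would be e.g. kg·m/s.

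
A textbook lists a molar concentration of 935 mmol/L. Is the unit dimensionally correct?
Yes

molar concentration has SI base units: mol / m^3
mmol/L reduces to the same SI base units, so it is a valid unit for molar concentration.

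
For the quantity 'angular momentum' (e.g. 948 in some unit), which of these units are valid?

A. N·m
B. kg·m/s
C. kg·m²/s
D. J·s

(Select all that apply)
C, D

angular momentum has SI base units: kg * m^2 / s

Checking each option against kg * m^2 / s:
  A. N·m: ✗ does not match
  B. kg·m/s: ✗ does not match
  C. kg·m²/s: ✓ matches
  D. J·s: ✓ matches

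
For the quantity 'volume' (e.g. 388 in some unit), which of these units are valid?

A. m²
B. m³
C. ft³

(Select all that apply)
B, C

volume has SI base units: m^3

Checking each option against m^3:
  A. m²: ✗ does not match
  B. m³: ✓ matches
  C. ft³: ✓ matches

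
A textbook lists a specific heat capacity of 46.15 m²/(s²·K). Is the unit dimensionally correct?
Yes

specific heat capacity has SI base units: m^2 / (s^2 * K)
m²/(s²·K) reduces to the same SI base units, so it is a valid unit for specific heat capacity.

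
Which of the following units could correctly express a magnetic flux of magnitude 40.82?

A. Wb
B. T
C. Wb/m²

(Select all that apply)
A

magnetic flux has SI base units: kg * m^2 / (A * s^2)

Checking each option against kg * m^2 / (A * s^2):
  A. Wb: ✓ matches
  B. T: ✗ does not match
  C. Wb/m²: ✗ does not match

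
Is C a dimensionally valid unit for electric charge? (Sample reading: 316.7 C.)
Yes

electric charge has SI base units: A * s
C reduces to the same SI base units, so it is a valid unit for electric charge.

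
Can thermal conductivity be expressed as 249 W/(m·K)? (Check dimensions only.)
Yes

thermal conductivity has SI base units: kg * m / (s^3 * K)
W/(m·K) reduces to the same SI base units, so it is a valid unit for thermal conductivity.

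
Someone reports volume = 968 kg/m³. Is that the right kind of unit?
No

volume has SI base units: m^3
kg/m³ does NOT reduce to m^3; a valid unit for volume would be e.g. m³.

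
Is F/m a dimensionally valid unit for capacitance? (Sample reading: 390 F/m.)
No

capacitance has SI base units: A^2 * s^4 / (kg * m^2)
F/m does NOT reduce to A^2 * s^4 / (kg * m^2); a valid unit for capacitance would be e.g. F.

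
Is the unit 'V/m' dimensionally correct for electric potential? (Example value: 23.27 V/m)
No

electric potential has SI base units: kg * m^2 / (A * s^3)
V/m does NOT reduce to kg * m^2 / (A * s^3); a valid unit for electric potential would be e.g. V.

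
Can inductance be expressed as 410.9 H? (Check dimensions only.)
Yes

inductance has SI base units: kg * m^2 / (A^2 * s^2)
H reduces to the same SI base units, so it is a valid unit for inductance.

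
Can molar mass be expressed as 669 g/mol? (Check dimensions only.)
Yes

molar mass has SI base units: kg / mol
g/mol reduces to the same SI base units, so it is a valid unit for molar mass.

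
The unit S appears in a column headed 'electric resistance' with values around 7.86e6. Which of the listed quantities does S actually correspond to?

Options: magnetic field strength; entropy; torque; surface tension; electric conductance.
electric conductance

electric resistance should have units dimensionally equivalent to kg * m^2 / (A^2 * s^3) (e.g. Ω).
The given unit 'S' reduces to A^2 * s^3 / (kg * m^2). Of the listed options, that is the dimensionality of electric conductance.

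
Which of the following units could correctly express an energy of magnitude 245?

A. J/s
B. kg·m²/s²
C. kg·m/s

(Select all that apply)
B

energy has SI base units: kg * m^2 / s^2

Checking each option against kg * m^2 / s^2:
  A. J/s: ✗ does not match
  B. kg·m²/s²: ✓ matches
  C. kg·m/s: ✗ does not match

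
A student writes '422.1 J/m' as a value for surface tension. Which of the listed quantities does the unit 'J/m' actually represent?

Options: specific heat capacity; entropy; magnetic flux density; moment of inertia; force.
force

surface tension should have units dimensionally equivalent to kg / s^2 (e.g. N/m).
The given unit 'J/m' reduces to kg * m / s^2. Of the listed options, that is the dimensionality of force.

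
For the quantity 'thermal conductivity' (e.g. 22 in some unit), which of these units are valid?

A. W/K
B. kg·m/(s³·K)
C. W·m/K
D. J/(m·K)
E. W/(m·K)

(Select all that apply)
B, E

thermal conductivity has SI base units: kg * m / (s^3 * K)

Checking each option against kg * m / (s^3 * K):
  A. W/K: ✗ does not match
  B. kg·m/(s³·K): ✓ matches
  C. W·m/K: ✗ does not match
  D. J/(m·K): ✗ does not match
  E. W/(m·K): ✓ matches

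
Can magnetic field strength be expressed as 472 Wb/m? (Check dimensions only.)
No

magnetic field strength has SI base units: A / m
Wb/m does NOT reduce to A / m; a valid unit for magnetic field strength would be e.g. A/m.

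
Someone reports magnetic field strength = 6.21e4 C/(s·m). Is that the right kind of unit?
Yes

magnetic field strength has SI base units: A / m
C/(s·m) reduces to the same SI base units, so it is a valid unit for magnetic field strength.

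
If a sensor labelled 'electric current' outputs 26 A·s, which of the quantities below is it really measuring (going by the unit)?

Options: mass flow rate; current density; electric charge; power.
electric charge

electric current should have units dimensionally equivalent to A (e.g. A).
The given unit 'A·s' reduces to A * s. Of the listed options, that is the dimensionality of electric charge.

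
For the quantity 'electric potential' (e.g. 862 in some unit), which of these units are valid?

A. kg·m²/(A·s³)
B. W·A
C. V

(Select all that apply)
A, C

electric potential has SI base units: kg * m^2 / (A * s^3)

Checking each option against kg * m^2 / (A * s^3):
  A. kg·m²/(A·s³): ✓ matches
  B. W·A: ✗ does not match
  C. V: ✓ matches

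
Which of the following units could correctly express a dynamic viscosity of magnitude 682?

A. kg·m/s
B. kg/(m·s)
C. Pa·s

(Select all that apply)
B, C

dynamic viscosity has SI base units: kg / (m * s)

Checking each option against kg / (m * s):
  A. kg·m/s: ✗ does not match
  B. kg/(m·s): ✓ matches
  C. Pa·s: ✓ matches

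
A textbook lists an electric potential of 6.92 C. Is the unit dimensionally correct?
No

electric potential has SI base units: kg * m^2 / (A * s^3)
C does NOT reduce to kg * m^2 / (A * s^3); a valid unit for electric potential would be e.g. V.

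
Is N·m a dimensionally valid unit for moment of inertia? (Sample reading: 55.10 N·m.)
No

moment of inertia has SI base units: kg * m^2
N·m does NOT reduce to kg * m^2; a valid unit for moment of inertia would be e.g. kg·m².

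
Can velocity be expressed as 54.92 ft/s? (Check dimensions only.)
Yes

velocity has SI base units: m / s
ft/s reduces to the same SI base units, so it is a valid unit for velocity.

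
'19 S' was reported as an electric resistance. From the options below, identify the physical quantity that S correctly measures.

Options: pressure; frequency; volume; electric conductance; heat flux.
electric conductance

electric resistance should have units dimensionally equivalent to kg * m^2 / (A^2 * s^3) (e.g. Ω).
The given unit 'S' reduces to A^2 * s^3 / (kg * m^2). Of the listed options, that is the dimensionality of electric conductance.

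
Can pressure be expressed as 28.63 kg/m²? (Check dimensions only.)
No

pressure has SI base units: kg / (m * s^2)
kg/m² does NOT reduce to kg / (m * s^2); a valid unit for pressure would be e.g. Pa.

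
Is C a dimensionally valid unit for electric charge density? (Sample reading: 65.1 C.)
No

electric charge density has SI base units: A * s / m^3
C does NOT reduce to A * s / m^3; a valid unit for electric charge density would be e.g. C/m³.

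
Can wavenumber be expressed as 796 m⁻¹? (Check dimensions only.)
Yes

wavenumber has SI base units: 1 / m
m⁻¹ reduces to the same SI base units, so it is a valid unit for wavenumber.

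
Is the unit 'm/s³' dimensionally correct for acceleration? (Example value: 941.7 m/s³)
No

acceleration has SI base units: m / s^2
m/s³ does NOT reduce to m / s^2; a valid unit for acceleration would be e.g. m/s².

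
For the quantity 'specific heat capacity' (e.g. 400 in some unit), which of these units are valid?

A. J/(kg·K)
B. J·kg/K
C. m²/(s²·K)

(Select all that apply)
A, C

specific heat capacity has SI base units: m^2 / (s^2 * K)

Checking each option against m^2 / (s^2 * K):
  A. J/(kg·K): ✓ matches
  B. J·kg/K: ✗ does not match
  C. m²/(s²·K): ✓ matches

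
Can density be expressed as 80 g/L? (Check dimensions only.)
Yes

density has SI base units: kg / m^3
g/L reduces to the same SI base units, so it is a valid unit for density.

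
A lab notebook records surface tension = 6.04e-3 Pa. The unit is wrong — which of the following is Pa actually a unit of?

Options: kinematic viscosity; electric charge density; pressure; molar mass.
pressure

surface tension should have units dimensionally equivalent to kg / s^2 (e.g. N/m).
The given unit 'Pa' reduces to kg / (m * s^2). Of the listed options, that is the dimensionality of pressure.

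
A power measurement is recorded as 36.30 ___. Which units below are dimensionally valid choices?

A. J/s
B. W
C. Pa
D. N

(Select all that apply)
A, B

power has SI base units: kg * m^2 / s^3

Checking each option against kg * m^2 / s^3:
  A. J/s: ✓ matches
  B. W: ✓ matches
  C. Pa: ✗ does not match
  D. N: ✗ does not match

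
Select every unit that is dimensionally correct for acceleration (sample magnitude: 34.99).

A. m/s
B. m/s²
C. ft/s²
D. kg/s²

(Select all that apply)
B, C

acceleration has SI base units: m / s^2

Checking each option against m / s^2:
  A. m/s: ✗ does not match
  B. m/s²: ✓ matches
  C. ft/s²: ✓ matches
  D. kg/s²: ✗ does not match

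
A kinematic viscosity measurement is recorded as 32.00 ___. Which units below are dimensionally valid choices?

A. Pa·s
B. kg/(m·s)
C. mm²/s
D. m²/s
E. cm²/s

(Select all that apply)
C, D, E

kinematic viscosity has SI base units: m^2 / s

Checking each option against m^2 / s:
  A. Pa·s: ✗ does not match
  B. kg/(m·s): ✗ does not match
  C. mm²/s: ✓ matches
  D. m²/s: ✓ matches
  E. cm²/s: ✓ matches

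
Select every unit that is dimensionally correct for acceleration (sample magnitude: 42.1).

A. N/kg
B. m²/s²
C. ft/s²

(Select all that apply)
A, C

acceleration has SI base units: m / s^2

Checking each option against m / s^2:
  A. N/kg: ✓ matches
  B. m²/s²: ✗ does not match
  C. ft/s²: ✓ matches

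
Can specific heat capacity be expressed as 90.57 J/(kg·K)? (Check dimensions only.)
Yes

specific heat capacity has SI base units: m^2 / (s^2 * K)
J/(kg·K) reduces to the same SI base units, so it is a valid unit for specific heat capacity.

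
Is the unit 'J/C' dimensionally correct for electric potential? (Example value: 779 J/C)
Yes

electric potential has SI base units: kg * m^2 / (A * s^3)
J/C reduces to the same SI base units, so it is a valid unit for electric potential.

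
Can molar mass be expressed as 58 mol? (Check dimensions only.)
No

molar mass has SI base units: kg / mol
mol does NOT reduce to kg / mol; a valid unit for molar mass would be e.g. kg/mol.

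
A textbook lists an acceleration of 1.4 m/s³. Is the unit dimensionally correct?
No

acceleration has SI base units: m / s^2
m/s³ does NOT reduce to m / s^2; a valid unit for acceleration would be e.g. m/s².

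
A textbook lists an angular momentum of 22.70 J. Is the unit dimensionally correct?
No

angular momentum has SI base units: kg * m^2 / s
J does NOT reduce to kg * m^2 / s; a valid unit for angular momentum would be e.g. kg·m²/s.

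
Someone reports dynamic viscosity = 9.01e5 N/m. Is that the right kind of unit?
No

dynamic viscosity has SI base units: kg / (m * s)
N/m does NOT reduce to kg / (m * s); a valid unit for dynamic viscosity would be e.g. Pa·s.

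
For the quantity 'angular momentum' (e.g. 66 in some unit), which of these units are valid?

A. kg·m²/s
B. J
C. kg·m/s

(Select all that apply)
A

angular momentum has SI base units: kg * m^2 / s

Checking each option against kg * m^2 / s:
  A. kg·m²/s: ✓ matches
  B. J: ✗ does not match
  C. kg·m/s: ✗ does not match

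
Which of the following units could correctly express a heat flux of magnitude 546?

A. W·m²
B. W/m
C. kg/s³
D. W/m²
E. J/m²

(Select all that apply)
C, D

heat flux has SI base units: kg / s^3

Checking each option against kg / s^3:
  A. W·m²: ✗ does not match
  B. W/m: ✗ does not match
  C. kg/s³: ✓ matches
  D. W/m²: ✓ matches
  E. J/m²: ✗ does not match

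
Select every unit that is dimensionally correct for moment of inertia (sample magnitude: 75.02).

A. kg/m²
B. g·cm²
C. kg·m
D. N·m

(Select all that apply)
B

moment of inertia has SI base units: kg * m^2

Checking each option against kg * m^2:
  A. kg/m²: ✗ does not match
  B. g·cm²: ✓ matches
  C. kg·m: ✗ does not match
  D. N·m: ✗ does not match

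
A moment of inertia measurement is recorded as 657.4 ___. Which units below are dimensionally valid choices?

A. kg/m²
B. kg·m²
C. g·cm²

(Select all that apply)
B, C

moment of inertia has SI base units: kg * m^2

Checking each option against kg * m^2:
  A. kg/m²: ✗ does not match
  B. kg·m²: ✓ matches
  C. g·cm²: ✓ matches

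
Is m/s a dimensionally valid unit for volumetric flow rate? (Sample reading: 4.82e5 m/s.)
No

volumetric flow rate has SI base units: m^3 / s
m/s does NOT reduce to m^3 / s; a valid unit for volumetric flow rate would be e.g. m³/s.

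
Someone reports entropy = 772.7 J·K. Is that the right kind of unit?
No

entropy has SI base units: kg * m^2 / (s^2 * K)
J·K does NOT reduce to kg * m^2 / (s^2 * K); a valid unit for entropy would be e.g. J/K.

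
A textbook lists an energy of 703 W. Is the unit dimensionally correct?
No

energy has SI base units: kg * m^2 / s^2
W does NOT reduce to kg * m^2 / s^2; a valid unit for energy would be e.g. J.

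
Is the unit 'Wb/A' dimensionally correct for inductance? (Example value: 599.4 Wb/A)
Yes

inductance has SI base units: kg * m^2 / (A^2 * s^2)
Wb/A reduces to the same SI base units, so it is a valid unit for inductance.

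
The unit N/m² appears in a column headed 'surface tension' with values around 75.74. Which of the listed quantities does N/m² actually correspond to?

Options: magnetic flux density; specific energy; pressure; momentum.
pressure

surface tension should have units dimensionally equivalent to kg / s^2 (e.g. N/m).
The given unit 'N/m²' reduces to kg / (m * s^2). Of the listed options, that is the dimensionality of pressure.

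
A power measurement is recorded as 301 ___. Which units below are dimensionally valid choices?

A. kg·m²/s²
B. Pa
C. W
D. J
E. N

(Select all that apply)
C

power has SI base units: kg * m^2 / s^3

Checking each option against kg * m^2 / s^3:
  A. kg·m²/s²: ✗ does not match
  B. Pa: ✗ does not match
  C. W: ✓ matches
  D. J: ✗ does not match
  E. N: ✗ does not match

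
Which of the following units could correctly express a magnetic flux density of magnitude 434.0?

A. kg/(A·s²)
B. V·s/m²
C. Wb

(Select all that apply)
A, B

magnetic flux density has SI base units: kg / (A * s^2)

Checking each option against kg / (A * s^2):
  A. kg/(A·s²): ✓ matches
  B. V·s/m²: ✓ matches
  C. Wb: ✗ does not match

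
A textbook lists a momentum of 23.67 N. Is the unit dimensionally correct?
No

momentum has SI base units: kg * m / s
N does NOT reduce to kg * m / s; a valid unit for momentum would be e.g. kg·m/s.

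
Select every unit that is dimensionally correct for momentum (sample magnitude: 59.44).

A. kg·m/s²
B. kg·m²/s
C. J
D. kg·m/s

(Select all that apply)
D

momentum has SI base units: kg * m / s

Checking each option against kg * m / s:
  A. kg·m/s²: ✗ does not match
  B. kg·m²/s: ✗ does not match
  C. J: ✗ does not match
  D. kg·m/s: ✓ matches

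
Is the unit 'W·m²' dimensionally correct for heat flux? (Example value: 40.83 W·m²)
No

heat flux has SI base units: kg / s^3
W·m² does NOT reduce to kg / s^3; a valid unit for heat flux would be e.g. W/m².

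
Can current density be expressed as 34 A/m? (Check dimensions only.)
No

current density has SI base units: A / m^2
A/m does NOT reduce to A / m^2; a valid unit for current density would be e.g. A/m².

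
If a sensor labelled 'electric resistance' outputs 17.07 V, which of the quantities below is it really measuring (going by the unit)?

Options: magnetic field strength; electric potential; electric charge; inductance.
electric potential

electric resistance should have units dimensionally equivalent to kg * m^2 / (A^2 * s^3) (e.g. Ω).
The given unit 'V' reduces to kg * m^2 / (A * s^3). Of the listed options, that is the dimensionality of electric potential.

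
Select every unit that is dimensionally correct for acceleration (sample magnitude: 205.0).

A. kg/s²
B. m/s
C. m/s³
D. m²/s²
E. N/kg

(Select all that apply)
E

acceleration has SI base units: m / s^2

Checking each option against m / s^2:
  A. kg/s²: ✗ does not match
  B. m/s: ✗ does not match
  C. m/s³: ✗ does not match
  D. m²/s²: ✗ does not match
  E. N/kg: ✓ matches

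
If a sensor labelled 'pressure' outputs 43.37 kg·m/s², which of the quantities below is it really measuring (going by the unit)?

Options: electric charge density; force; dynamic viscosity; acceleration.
force

pressure should have units dimensionally equivalent to kg / (m * s^2) (e.g. Pa).
The given unit 'kg·m/s²' reduces to kg * m / s^2. Of the listed options, that is the dimensionality of force.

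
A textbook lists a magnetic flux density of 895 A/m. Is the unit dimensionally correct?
No

magnetic flux density has SI base units: kg / (A * s^2)
A/m does NOT reduce to kg / (A * s^2); a valid unit for magnetic flux density would be e.g. T.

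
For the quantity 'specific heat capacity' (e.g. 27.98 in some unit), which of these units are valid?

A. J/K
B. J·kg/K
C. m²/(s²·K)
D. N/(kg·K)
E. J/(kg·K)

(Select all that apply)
C, E

specific heat capacity has SI base units: m^2 / (s^2 * K)

Checking each option against m^2 / (s^2 * K):
  A. J/K: ✗ does not match
  B. J·kg/K: ✗ does not match
  C. m²/(s²·K): ✓ matches
  D. N/(kg·K): ✗ does not match
  E. J/(kg·K): ✓ matches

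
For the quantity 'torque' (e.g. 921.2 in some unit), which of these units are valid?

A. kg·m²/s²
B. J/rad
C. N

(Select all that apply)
A, B

torque has SI base units: kg * m^2 / s^2

Checking each option against kg * m^2 / s^2:
  A. kg·m²/s²: ✓ matches
  B. J/rad: ✓ matches
  C. N: ✗ does not match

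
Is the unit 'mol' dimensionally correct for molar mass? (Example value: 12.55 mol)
No

molar mass has SI base units: kg / mol
mol does NOT reduce to kg / mol; a valid unit for molar mass would be e.g. kg/mol.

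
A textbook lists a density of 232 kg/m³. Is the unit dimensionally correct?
Yes

density has SI base units: kg / m^3
kg/m³ reduces to the same SI base units, so it is a valid unit for density.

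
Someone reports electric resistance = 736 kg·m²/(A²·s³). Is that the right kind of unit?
Yes

electric resistance has SI base units: kg * m^2 / (A^2 * s^3)
kg·m²/(A²·s³) reduces to the same SI base units, so it is a valid unit for electric resistance.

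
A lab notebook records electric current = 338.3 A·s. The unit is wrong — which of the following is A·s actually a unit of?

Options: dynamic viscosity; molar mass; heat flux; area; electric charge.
electric charge

electric current should have units dimensionally equivalent to A (e.g. A).
The given unit 'A·s' reduces to A * s. Of the listed options, that is the dimensionality of electric charge.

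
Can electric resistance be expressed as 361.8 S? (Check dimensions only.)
No

electric resistance has SI base units: kg * m^2 / (A^2 * s^3)
S does NOT reduce to kg * m^2 / (A^2 * s^3); a valid unit for electric resistance would be e.g. Ω.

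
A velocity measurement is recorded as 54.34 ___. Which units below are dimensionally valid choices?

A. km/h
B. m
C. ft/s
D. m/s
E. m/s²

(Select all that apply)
A, C, D

velocity has SI base units: m / s

Checking each option against m / s:
  A. km/h: ✓ matches
  B. m: ✗ does not match
  C. ft/s: ✓ matches
  D. m/s: ✓ matches
  E. m/s²: ✗ does not match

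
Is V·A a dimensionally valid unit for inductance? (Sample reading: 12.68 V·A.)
No

inductance has SI base units: kg * m^2 / (A^2 * s^2)
V·A does NOT reduce to kg * m^2 / (A^2 * s^2); a valid unit for inductance would be e.g. H.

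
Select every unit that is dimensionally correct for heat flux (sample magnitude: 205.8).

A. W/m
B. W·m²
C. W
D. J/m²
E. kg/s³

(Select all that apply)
E

heat flux has SI base units: kg / s^3

Checking each option against kg / s^3:
  A. W/m: ✗ does not match
  B. W·m²: ✗ does not match
  C. W: ✗ does not match
  D. J/m²: ✗ does not match
  E. kg/s³: ✓ matches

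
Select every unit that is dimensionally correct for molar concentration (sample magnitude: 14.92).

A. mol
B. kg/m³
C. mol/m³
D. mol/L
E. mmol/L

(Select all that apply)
C, D, E

molar concentration has SI base units: mol / m^3

Checking each option against mol / m^3:
  A. mol: ✗ does not match
  B. kg/m³: ✗ does not match
  C. mol/m³: ✓ matches
  D. mol/L: ✓ matches
  E. mmol/L: ✓ matches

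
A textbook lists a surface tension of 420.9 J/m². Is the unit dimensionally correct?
Yes

surface tension has SI base units: kg / s^2
J/m² reduces to the same SI base units, so it is a valid unit for surface tension.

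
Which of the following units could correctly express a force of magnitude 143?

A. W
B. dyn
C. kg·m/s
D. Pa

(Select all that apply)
B

force has SI base units: kg * m / s^2

Checking each option against kg * m / s^2:
  A. W: ✗ does not match
  B. dyn: ✓ matches
  C. kg·m/s: ✗ does not match
  D. Pa: ✗ does not match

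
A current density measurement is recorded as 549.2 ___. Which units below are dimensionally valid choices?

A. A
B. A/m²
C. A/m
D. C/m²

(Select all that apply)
B

current density has SI base units: A / m^2

Checking each option against A / m^2:
  A. A: ✗ does not match
  B. A/m²: ✓ matches
  C. A/m: ✗ does not match
  D. C/m²: ✗ does not match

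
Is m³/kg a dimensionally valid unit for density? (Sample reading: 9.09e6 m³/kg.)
No

density has SI base units: kg / m^3
m³/kg does NOT reduce to kg / m^3; a valid unit for density would be e.g. kg/m³.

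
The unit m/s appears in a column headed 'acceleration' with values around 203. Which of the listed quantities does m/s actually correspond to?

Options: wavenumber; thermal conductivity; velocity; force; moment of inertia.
velocity

acceleration should have units dimensionally equivalent to m / s^2 (e.g. m/s²).
The given unit 'm/s' reduces to m / s. Of the listed options, that is the dimensionality of velocity.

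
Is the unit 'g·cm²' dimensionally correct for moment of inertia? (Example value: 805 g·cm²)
Yes

moment of inertia has SI base units: kg * m^2
g·cm² reduces to the same SI base units, so it is a valid unit for moment of inertia.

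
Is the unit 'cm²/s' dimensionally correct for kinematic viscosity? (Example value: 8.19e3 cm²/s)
Yes

kinematic viscosity has SI base units: m^2 / s
cm²/s reduces to the same SI base units, so it is a valid unit for kinematic viscosity.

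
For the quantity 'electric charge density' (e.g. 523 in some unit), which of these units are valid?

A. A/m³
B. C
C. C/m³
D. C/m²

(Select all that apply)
C

electric charge density has SI base units: A * s / m^3

Checking each option against A * s / m^3:
  A. A/m³: ✗ does not match
  B. C: ✗ does not match
  C. C/m³: ✓ matches
  D. C/m²: ✗ does not match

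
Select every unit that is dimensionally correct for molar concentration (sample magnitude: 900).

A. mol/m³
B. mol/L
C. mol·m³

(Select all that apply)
A, B

molar concentration has SI base units: mol / m^3

Checking each option against mol / m^3:
  A. mol/m³: ✓ matches
  B. mol/L: ✓ matches
  C. mol·m³: ✗ does not match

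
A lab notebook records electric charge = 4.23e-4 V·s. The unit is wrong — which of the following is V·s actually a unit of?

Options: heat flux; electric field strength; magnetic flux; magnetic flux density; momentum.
magnetic flux

electric charge should have units dimensionally equivalent to A * s (e.g. C).
The given unit 'V·s' reduces to kg * m^2 / (A * s^2). Of the listed options, that is the dimensionality of magnetic flux.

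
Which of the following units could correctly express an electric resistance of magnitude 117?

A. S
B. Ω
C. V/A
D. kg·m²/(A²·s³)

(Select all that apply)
B, C, D

electric resistance has SI base units: kg * m^2 / (A^2 * s^3)

Checking each option against kg * m^2 / (A^2 * s^3):
  A. S: ✗ does not match
  B. Ω: ✓ matches
  C. V/A: ✓ matches
  D. kg·m²/(A²·s³): ✓ matches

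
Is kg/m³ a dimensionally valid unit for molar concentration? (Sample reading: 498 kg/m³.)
No

molar concentration has SI base units: mol / m^3
kg/m³ does NOT reduce to mol / m^3; a valid unit for molar concentration would be e.g. mol/m³.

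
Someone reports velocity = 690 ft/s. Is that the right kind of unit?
Yes

velocity has SI base units: m / s
ft/s reduces to the same SI base units, so it is a valid unit for velocity.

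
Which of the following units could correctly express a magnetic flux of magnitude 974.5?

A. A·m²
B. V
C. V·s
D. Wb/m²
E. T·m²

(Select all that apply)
C, E

magnetic flux has SI base units: kg * m^2 / (A * s^2)

Checking each option against kg * m^2 / (A * s^2):
  A. A·m²: ✗ does not match
  B. V: ✗ does not match
  C. V·s: ✓ matches
  D. Wb/m²: ✗ does not match
  E. T·m²: ✓ matches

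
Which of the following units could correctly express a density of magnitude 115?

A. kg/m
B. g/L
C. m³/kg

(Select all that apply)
B

density has SI base units: kg / m^3

Checking each option against kg / m^3:
  A. kg/m: ✗ does not match
  B. g/L: ✓ matches
  C. m³/kg: ✗ does not match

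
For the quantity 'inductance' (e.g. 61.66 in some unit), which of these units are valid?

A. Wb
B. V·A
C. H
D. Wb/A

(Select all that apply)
C, D

inductance has SI base units: kg * m^2 / (A^2 * s^2)

Checking each option against kg * m^2 / (A^2 * s^2):
  A. Wb: ✗ does not match
  B. V·A: ✗ does not match
  C. H: ✓ matches
  D. Wb/A: ✓ matches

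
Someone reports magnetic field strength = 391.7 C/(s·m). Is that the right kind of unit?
Yes

magnetic field strength has SI base units: A / m
C/(s·m) reduces to the same SI base units, so it is a valid unit for magnetic field strength.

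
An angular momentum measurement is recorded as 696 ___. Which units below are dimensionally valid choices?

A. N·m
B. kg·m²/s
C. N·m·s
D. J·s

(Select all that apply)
B, C, D

angular momentum has SI base units: kg * m^2 / s

Checking each option against kg * m^2 / s:
  A. N·m: ✗ does not match
  B. kg·m²/s: ✓ matches
  C. N·m·s: ✓ matches
  D. J·s: ✓ matches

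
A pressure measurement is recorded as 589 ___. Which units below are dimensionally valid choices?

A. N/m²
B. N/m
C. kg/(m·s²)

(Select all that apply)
A, C

pressure has SI base units: kg / (m * s^2)

Checking each option against kg / (m * s^2):
  A. N/m²: ✓ matches
  B. N/m: ✗ does not match
  C. kg/(m·s²): ✓ matches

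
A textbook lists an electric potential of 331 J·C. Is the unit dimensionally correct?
No

electric potential has SI base units: kg * m^2 / (A * s^3)
J·C does NOT reduce to kg * m^2 / (A * s^3); a valid unit for electric potential would be e.g. V.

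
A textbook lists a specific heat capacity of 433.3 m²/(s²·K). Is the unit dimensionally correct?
Yes

specific heat capacity has SI base units: m^2 / (s^2 * K)
m²/(s²·K) reduces to the same SI base units, so it is a valid unit for specific heat capacity.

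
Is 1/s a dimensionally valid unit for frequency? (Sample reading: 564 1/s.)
Yes

frequency has SI base units: 1 / s
1/s reduces to the same SI base units, so it is a valid unit for frequency.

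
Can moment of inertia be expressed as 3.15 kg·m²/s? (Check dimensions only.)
No

moment of inertia has SI base units: kg * m^2
kg·m²/s does NOT reduce to kg * m^2; a valid unit for moment of inertia would be e.g. kg·m².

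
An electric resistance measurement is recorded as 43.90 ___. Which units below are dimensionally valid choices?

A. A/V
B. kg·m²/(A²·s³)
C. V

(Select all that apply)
B

electric resistance has SI base units: kg * m^2 / (A^2 * s^3)

Checking each option against kg * m^2 / (A^2 * s^3):
  A. A/V: ✗ does not match
  B. kg·m²/(A²·s³): ✓ matches
  C. V: ✗ does not match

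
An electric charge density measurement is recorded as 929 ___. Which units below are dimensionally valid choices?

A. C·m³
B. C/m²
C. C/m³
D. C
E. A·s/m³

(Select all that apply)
C, E

electric charge density has SI base units: A * s / m^3

Checking each option against A * s / m^3:
  A. C·m³: ✗ does not match
  B. C/m²: ✗ does not match
  C. C/m³: ✓ matches
  D. C: ✗ does not match
  E. A·s/m³: ✓ matches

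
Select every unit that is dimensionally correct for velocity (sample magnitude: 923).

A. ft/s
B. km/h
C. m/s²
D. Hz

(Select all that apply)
A, B

velocity has SI base units: m / s

Checking each option against m / s:
  A. ft/s: ✓ matches
  B. km/h: ✓ matches
  C. m/s²: ✗ does not match
  D. Hz: ✗ does not match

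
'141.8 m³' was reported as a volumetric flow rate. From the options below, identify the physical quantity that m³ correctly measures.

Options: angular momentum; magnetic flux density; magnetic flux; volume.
volume

volumetric flow rate should have units dimensionally equivalent to m^3 / s (e.g. m³/s).
The given unit 'm³' reduces to m^3. Of the listed options, that is the dimensionality of volume.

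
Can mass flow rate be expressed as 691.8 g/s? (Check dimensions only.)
Yes

mass flow rate has SI base units: kg / s
g/s reduces to the same SI base units, so it is a valid unit for mass flow rate.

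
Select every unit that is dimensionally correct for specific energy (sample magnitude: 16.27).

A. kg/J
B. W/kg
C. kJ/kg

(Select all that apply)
C

specific energy has SI base units: m^2 / s^2

Checking each option against m^2 / s^2:
  A. kg/J: ✗ does not match
  B. W/kg: ✗ does not match
  C. kJ/kg: ✓ matches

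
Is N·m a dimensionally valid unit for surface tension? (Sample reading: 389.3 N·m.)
No

surface tension has SI base units: kg / s^2
N·m does NOT reduce to kg / s^2; a valid unit for surface tension would be e.g. N/m.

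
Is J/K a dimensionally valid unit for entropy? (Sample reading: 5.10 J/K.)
Yes

entropy has SI base units: kg * m^2 / (s^2 * K)
J/K reduces to the same SI base units, so it is a valid unit for entropy.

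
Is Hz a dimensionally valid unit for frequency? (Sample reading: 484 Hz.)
Yes

frequency has SI base units: 1 / s
Hz reduces to the same SI base units, so it is a valid unit for frequency.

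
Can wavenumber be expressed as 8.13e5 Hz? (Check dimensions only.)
No

wavenumber has SI base units: 1 / m
Hz does NOT reduce to 1 / m; a valid unit for wavenumber would be e.g. 1/m.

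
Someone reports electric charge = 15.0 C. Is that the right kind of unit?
Yes

electric charge has SI base units: A * s
C reduces to the same SI base units, so it is a valid unit for electric charge.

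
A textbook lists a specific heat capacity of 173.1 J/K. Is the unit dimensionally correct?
No

specific heat capacity has SI base units: m^2 / (s^2 * K)
J/K does NOT reduce to m^2 / (s^2 * K); a valid unit for specific heat capacity would be e.g. J/(kg·K).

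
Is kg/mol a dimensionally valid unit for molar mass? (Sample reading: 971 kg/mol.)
Yes

molar mass has SI base units: kg / mol
kg/mol reduces to the same SI base units, so it is a valid unit for molar mass.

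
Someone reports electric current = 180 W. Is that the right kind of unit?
No

electric current has SI base units: A
W does NOT reduce to A; a valid unit for electric current would be e.g. A.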